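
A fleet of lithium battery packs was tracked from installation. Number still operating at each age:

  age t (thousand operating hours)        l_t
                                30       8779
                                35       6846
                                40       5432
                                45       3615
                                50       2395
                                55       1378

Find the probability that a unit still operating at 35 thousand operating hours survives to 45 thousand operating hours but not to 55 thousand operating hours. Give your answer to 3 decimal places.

0.327

This is the probability of reaching 45 but not 55, conditional on being operational at 35: (l_45 − l_55) / l_35.
= (3615 − 1378) / 6846 = 2237 / 6846 = 0.326760.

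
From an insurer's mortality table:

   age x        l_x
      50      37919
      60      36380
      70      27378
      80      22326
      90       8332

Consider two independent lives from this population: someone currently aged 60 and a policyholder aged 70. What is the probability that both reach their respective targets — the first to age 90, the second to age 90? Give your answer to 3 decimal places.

0.070

p₁ = l_90/l_60 = 8332/36380 = 0.229027; p₂ = l_90/l_70 = 8332/27378 = 0.304332.
P(both) = p₁ × p₂ = 0.229027 × 0.304332 = 0.069700.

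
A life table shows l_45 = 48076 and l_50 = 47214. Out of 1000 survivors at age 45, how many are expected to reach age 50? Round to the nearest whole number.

The relevant probability is 47214/48076 = 0.982070.
Expected number = 1000 × 0.982070 = 982.

982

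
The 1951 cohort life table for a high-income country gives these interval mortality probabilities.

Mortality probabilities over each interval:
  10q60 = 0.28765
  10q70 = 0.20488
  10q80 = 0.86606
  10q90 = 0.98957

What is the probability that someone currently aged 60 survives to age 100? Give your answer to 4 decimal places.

Survival from 60 to 100 is the product of surviving each interval: (1 − 0.28765) × (1 − 0.20488) × (1 − 0.86606) × (1 − 0.98957).
= 0.71235 × 0.79512 × 0.13394 × 0.01043 = 0.000791.

0.0008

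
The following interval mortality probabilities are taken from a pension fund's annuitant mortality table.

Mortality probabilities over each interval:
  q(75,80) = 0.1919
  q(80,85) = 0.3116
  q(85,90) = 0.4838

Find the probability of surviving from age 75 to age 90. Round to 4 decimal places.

0.2872

Chaining the interval survival probabilities: (1 − 0.1919) × (1 − 0.3116) × (1 − 0.4838).
= 0.8081 × 0.6884 × 0.5162 = 0.287160.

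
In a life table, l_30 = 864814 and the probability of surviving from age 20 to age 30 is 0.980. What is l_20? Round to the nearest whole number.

l_20 = l_30 / p = 864814 / 0.980 = 882463.

882463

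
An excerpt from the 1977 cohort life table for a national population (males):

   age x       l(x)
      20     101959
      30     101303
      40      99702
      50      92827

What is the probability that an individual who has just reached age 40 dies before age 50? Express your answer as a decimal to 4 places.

0.0690

P(die before 50 | alive at 40) = 1 − l(50)/l(40) = 1 − 92827/99702 = (6875)/99702 = 0.068955.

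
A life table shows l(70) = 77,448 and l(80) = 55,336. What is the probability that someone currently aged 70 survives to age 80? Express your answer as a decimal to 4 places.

The conditional survival probability is l(80)/l(70) = 55,336/77,448 = 0.714492.

0.7145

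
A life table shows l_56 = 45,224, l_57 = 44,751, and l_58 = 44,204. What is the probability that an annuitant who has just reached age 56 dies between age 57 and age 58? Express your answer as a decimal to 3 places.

0.012

We want 1|1q56 = (l_57 − l_58)/l_56.
This is the probability of reaching 57 but not 58, conditional on being alive at 56: (l_57 − l_58) / l_56.
= (44,751 − 44,204) / 45,224 = 547 / 45,224 = 0.012095.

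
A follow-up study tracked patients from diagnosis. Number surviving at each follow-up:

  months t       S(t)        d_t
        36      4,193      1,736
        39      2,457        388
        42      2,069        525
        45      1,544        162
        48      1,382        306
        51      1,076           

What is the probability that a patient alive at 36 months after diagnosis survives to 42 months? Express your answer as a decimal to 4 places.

The conditional survival probability is S(42)/S(36) = 2,069/4,193 = 0.493441.

0.4934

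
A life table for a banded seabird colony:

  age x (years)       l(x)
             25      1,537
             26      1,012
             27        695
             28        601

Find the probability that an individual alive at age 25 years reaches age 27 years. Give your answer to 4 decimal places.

0.4522

The conditional survival probability is l(27)/l(25) = 695/1,537 = 0.452180.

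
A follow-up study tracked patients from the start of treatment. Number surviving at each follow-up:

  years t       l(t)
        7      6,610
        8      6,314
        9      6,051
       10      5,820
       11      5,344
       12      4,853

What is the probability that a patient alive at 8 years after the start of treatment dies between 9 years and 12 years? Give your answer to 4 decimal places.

This is the probability of reaching 9 but not 12, conditional on being alive at 8: (l(9) − l(12)) / l(8).
= (6,051 − 4,853) / 6,314 = 1,198 / 6,314 = 0.189737.

0.1897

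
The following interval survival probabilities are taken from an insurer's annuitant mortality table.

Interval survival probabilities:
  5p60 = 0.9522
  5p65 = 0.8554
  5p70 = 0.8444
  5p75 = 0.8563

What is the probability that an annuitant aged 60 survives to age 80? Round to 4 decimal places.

Survival from 60 to 80 is the product of surviving each interval: 0.9522 × 0.8554 × 0.8444 × 0.8563.
= 0.588941.

0.5889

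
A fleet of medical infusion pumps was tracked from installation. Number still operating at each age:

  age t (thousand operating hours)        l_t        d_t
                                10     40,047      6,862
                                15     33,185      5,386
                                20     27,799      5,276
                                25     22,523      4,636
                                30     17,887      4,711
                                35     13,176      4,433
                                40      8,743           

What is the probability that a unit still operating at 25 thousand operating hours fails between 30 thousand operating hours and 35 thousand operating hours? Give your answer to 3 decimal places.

0.209

This is the probability of reaching 30 but not 35, conditional on being operational at 25: (l_30 − l_35) / l_25.
= (17,887 − 13,176) / 22,523 = 4,711 / 22,523 = 0.209164.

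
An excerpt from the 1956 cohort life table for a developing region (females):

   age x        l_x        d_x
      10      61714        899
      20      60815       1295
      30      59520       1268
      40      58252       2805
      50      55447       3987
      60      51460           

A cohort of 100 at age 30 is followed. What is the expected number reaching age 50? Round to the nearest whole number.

93

The relevant probability is 55447/59520 = 0.931569.
Expected number = 100 × 0.931569 = 93.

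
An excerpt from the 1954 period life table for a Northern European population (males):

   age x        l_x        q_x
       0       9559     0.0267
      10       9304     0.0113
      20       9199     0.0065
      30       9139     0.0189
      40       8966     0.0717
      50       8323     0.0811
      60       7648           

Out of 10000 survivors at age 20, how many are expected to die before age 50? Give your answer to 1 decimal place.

The relevant probability is 1 − 8323/9199 = 0.095228.
Expected number = 10000 × 0.095228 = 952.3.

952.3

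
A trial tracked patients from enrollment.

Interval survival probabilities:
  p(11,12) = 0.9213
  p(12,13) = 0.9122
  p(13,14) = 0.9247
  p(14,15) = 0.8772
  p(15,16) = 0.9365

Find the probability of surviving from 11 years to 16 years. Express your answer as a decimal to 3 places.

P(survive 11→16) = 0.9213 × 0.9122 × 0.9247 × 0.8772 × 0.9365.
= 0.638408.

0.638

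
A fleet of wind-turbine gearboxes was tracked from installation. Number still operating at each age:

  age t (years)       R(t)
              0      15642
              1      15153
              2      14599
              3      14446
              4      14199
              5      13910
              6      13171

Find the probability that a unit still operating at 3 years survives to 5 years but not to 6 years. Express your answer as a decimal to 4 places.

This is the probability of reaching 5 but not 6, conditional on being operational at 3: (R(5) − R(6)) / R(3).
= (13910 − 13171) / 14446 = 739 / 14446 = 0.051156.

0.0512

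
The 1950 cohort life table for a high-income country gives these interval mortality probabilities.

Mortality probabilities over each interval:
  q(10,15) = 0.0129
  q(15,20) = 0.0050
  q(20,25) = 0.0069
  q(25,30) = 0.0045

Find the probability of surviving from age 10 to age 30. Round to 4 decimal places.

0.9710

Survival from 10 to 30 is the product of surviving each interval: (1 − 0.0129) × (1 − 0.0050) × (1 − 0.0069) × (1 − 0.0045).
= 0.9871 × 0.9950 × 0.9931 × 0.9955 = 0.970998.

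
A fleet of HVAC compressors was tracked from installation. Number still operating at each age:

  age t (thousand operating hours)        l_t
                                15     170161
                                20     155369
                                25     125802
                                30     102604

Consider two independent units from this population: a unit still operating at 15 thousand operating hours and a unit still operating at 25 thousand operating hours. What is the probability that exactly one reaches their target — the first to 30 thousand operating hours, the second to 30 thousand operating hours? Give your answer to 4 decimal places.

0.4350

p₁ = l_30/l_15 = 102604/170161 = 0.602982; p₂ = l_30/l_25 = 102604/125802 = 0.815599.
P(exactly one) = p₁(1−p₂) + (1−p₁)p₂ = 0.111190 + 0.323807 = 0.434998.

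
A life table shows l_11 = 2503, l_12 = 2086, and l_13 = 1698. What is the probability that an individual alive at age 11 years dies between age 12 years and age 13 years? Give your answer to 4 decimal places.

This is the probability of reaching 12 but not 13, conditional on being alive at 11: (l_12 − l_13) / l_11.
= (2086 − 1698) / 2503 = 388 / 2503 = 0.155014.

0.1550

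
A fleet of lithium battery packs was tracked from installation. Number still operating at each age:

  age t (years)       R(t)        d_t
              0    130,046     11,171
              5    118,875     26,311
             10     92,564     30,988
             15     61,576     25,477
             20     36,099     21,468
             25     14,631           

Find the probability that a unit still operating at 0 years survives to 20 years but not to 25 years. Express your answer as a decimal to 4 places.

0.1651

This is the probability of reaching 20 but not 25, conditional on being operational at 0: (R(20) − R(25)) / R(0).
= (36,099 − 14,631) / 130,046 = 21,468 / 130,046 = 0.165080.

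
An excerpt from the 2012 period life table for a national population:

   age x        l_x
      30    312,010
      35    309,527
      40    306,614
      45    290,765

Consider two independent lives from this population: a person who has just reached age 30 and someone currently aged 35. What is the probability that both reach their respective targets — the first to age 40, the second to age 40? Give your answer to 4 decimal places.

0.9735

p₁ = l_40/l_30 = 306,614/312,010 = 0.982706; p₂ = l_40/l_35 = 306,614/309,527 = 0.990589.
P(both) = p₁ × p₂ = 0.982706 × 0.990589 = 0.973458.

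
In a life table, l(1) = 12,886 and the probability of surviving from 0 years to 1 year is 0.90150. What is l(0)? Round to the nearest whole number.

14294

l(0) = l(1) / p = 12,886 / 0.90150 = 14294.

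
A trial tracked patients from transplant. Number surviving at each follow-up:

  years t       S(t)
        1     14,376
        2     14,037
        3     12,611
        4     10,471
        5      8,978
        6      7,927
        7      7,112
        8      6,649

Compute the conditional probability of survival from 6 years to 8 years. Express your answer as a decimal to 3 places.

The conditional survival probability is S(8)/S(6) = 6,649/7,927 = 0.838779.

0.839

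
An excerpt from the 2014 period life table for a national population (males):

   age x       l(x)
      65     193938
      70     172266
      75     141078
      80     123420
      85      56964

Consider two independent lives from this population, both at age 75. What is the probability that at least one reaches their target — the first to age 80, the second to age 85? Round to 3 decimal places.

p₁ = l(80)/l(75) = 123420/141078 = 0.874835; p₂ = l(85)/l(75) = 56964/141078 = 0.403777.
P(at least one) = 1 − (1−p₁)(1−p₂) = 1 − 0.125165 × 0.596223 = 0.925374.

0.925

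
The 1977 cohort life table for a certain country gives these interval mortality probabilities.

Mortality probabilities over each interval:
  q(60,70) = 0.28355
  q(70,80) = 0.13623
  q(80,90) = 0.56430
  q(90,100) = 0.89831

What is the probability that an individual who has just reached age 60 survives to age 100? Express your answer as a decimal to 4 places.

0.0274

The overall survival probability is (1 − 0.28355) × (1 − 0.13623) × (1 − 0.56430) × (1 − 0.89831).
= 0.71645 × 0.86377 × 0.43570 × 0.10169 = 0.027419.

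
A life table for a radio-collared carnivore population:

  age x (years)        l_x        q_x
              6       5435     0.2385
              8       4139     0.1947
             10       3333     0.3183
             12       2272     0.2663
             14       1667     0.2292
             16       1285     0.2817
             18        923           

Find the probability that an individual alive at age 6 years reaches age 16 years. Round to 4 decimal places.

0.2364

The conditional survival probability is l_16/l_6 = 1285/5435 = 0.236431.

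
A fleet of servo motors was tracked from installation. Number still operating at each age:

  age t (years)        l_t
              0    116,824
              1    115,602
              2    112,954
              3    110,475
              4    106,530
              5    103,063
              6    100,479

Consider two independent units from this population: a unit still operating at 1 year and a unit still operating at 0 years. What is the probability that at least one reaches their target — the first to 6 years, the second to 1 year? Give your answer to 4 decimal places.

p₁ = l_6/l_1 = 100,479/115,602 = 0.869180; p₂ = l_1/l_0 = 115,602/116,824 = 0.989540.
P(at least one) = 1 − (1−p₁)(1−p₂) = 1 − 0.130820 × 0.010460 = 0.998632.

0.9986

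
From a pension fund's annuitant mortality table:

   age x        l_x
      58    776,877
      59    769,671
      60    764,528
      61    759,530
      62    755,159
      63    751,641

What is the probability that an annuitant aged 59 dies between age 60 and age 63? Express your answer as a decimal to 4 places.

We want 1|3q59 = (l_60 − l_63)/l_59.
This is the probability of reaching 60 but not 63, conditional on being alive at 59: (l_60 − l_63) / l_59.
= (764,528 − 751,641) / 769,671 = 12,887 / 769,671 = 0.016744.

0.0167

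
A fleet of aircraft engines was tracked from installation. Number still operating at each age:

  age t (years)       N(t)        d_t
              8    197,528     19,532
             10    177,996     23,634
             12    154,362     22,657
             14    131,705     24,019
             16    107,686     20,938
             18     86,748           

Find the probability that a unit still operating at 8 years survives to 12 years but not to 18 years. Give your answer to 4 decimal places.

0.3423

This is the probability of reaching 12 but not 18, conditional on being operational at 8: (N(12) − N(18)) / N(8).
= (154,362 − 86,748) / 197,528 = 67,614 / 197,528 = 0.342301.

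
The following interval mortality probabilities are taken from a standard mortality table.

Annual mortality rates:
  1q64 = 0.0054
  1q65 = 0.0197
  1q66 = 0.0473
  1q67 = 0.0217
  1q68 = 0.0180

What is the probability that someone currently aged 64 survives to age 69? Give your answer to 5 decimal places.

0.89237

5p64 = (1 − 0.0054) × (1 − 0.0197) × (1 − 0.0473) × (1 − 0.0217) × (1 − 0.0180).
= 0.9946 × 0.9803 × 0.9527 × 0.9783 × 0.9820 = 0.892375.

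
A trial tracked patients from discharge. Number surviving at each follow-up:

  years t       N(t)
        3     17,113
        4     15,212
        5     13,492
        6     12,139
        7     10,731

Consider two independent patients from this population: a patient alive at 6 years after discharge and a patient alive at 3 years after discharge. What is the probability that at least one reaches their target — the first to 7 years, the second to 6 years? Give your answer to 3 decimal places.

p₁ = N(7)/N(6) = 10,731/12,139 = 0.884010; p₂ = N(6)/N(3) = 12,139/17,113 = 0.709344.
P(at least one) = 1 − (1−p₁)(1−p₂) = 1 − 0.115990 × 0.290656 = 0.966287.

0.966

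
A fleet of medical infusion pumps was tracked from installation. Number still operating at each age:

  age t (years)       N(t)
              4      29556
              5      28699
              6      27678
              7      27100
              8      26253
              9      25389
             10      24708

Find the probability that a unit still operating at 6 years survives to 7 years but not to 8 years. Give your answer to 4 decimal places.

This is the probability of reaching 7 but not 8, conditional on being operational at 6: (N(7) − N(8)) / N(6).
= (27100 − 26253) / 27678 = 847 / 27678 = 0.030602.

0.0306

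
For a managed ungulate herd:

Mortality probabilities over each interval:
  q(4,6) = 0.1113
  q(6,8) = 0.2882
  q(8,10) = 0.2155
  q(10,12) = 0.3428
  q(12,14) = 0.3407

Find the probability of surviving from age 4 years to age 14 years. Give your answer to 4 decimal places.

Survival from 4 to 14 is the product of surviving each interval: (1 − 0.1113) × (1 − 0.2882) × (1 − 0.2155) × (1 − 0.3428) × (1 − 0.3407).
= 0.8887 × 0.7118 × 0.7845 × 0.6572 × 0.6593 = 0.215024.

0.2150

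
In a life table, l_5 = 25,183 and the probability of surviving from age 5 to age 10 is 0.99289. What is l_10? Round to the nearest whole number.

l_10 = l_5 × p = 25,183 × 0.99289 = 25004.

25004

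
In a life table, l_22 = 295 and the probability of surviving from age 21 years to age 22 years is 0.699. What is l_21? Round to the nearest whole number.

422

l_21 = l_22 / p = 295 / 0.699 = 422.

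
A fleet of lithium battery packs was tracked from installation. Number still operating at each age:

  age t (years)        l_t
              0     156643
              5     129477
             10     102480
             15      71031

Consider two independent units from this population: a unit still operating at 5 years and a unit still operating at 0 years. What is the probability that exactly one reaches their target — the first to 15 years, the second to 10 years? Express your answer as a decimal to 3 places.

p₁ = l_15/l_5 = 71031/129477 = 0.548599; p₂ = l_10/l_0 = 102480/156643 = 0.654226.
P(exactly one) = p₁(1−p₂) + (1−p₁)p₂ = 0.189691 + 0.295318 = 0.485010.

0.485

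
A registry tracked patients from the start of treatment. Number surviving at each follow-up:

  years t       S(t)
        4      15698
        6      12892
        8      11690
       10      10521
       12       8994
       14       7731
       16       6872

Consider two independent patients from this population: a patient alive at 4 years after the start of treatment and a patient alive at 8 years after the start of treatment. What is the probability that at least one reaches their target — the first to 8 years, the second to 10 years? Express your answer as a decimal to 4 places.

p₁ = S(8)/S(4) = 11690/15698 = 0.744681; p₂ = S(10)/S(8) = 10521/11690 = 0.900000.
P(at least one) = 1 − (1−p₁)(1−p₂) = 1 − 0.255319 × 0.100000 = 0.974468.

0.9745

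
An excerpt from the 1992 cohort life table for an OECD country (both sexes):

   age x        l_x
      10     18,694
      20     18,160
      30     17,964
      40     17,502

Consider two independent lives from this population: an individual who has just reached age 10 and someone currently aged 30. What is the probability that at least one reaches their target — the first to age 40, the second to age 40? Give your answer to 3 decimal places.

0.998

p₁ = l_40/l_10 = 17,502/18,694 = 0.936236; p₂ = l_40/l_30 = 17,502/17,964 = 0.974282.
P(at least one) = 1 − (1−p₁)(1−p₂) = 1 − 0.063764 × 0.025718 = 0.998360.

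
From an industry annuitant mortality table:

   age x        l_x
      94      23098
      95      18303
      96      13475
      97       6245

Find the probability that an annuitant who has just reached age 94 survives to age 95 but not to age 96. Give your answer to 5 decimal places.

0.20902

We want 1|1q94 = (l_95 − l_96)/l_94.
This is the probability of reaching 95 but not 96, conditional on being alive at 94: (l_95 − l_96) / l_94.
= (18303 − 13475) / 23098 = 4828 / 23098 = 0.209022.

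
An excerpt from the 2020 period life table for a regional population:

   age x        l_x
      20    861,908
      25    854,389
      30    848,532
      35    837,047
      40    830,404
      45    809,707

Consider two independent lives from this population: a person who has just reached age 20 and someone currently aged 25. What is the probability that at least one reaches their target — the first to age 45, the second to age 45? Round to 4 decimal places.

p₁ = l_45/l_20 = 809,707/861,908 = 0.939436; p₂ = l_45/l_25 = 809,707/854,389 = 0.947703.
P(at least one) = 1 − (1−p₁)(1−p₂) = 1 − 0.060564 × 0.052297 = 0.996833.

0.9968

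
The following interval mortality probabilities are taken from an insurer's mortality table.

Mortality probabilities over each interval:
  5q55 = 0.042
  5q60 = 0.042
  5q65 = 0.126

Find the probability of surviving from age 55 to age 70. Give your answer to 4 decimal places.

Survival from 55 to 70 is the product of surviving each interval: (1 − 0.042) × (1 − 0.042) × (1 − 0.126).
= 0.958 × 0.958 × 0.874 = 0.802126.

0.8021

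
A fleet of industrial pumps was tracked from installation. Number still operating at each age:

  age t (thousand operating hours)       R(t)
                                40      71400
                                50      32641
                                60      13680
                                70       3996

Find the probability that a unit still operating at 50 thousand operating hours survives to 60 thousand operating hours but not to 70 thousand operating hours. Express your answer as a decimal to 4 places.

This is the probability of reaching 60 but not 70, conditional on being operational at 50: (R(60) − R(70)) / R(50).
= (13680 − 3996) / 32641 = 9684 / 32641 = 0.296682.

0.2967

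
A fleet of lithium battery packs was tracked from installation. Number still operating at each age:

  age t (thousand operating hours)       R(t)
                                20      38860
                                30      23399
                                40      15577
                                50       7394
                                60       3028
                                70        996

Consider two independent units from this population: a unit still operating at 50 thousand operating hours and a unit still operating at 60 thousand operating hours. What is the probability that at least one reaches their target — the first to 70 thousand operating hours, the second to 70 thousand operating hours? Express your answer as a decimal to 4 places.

p₁ = R(70)/R(50) = 996/7394 = 0.134704; p₂ = R(70)/R(60) = 996/3028 = 0.328930.
P(at least one) = 1 − (1−p₁)(1−p₂) = 1 − 0.865296 × 0.671070 = 0.419326.

0.4193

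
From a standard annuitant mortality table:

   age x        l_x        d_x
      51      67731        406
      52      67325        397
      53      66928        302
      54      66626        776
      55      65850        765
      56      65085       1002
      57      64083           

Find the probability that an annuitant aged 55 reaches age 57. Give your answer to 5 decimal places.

We want 2p55 = l_57/l_55.
The conditional survival probability is l_57/l_55 = 64083/65850 = 0.973166.

0.97317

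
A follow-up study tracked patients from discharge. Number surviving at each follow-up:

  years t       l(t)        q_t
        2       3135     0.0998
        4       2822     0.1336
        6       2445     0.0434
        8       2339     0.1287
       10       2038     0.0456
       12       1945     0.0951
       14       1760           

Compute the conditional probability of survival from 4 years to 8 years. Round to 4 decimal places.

0.8288

The conditional survival probability is l(8)/l(4) = 2339/2822 = 0.828845.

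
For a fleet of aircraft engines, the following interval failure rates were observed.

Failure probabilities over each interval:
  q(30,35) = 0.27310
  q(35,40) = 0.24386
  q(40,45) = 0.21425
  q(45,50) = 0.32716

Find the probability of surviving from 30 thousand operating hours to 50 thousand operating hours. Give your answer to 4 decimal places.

Survival from 30 to 50 is the product of surviving each interval: (1 − 0.27310) × (1 − 0.24386) × (1 − 0.21425) × (1 − 0.32716).
= 0.72690 × 0.75614 × 0.78575 × 0.67284 = 0.290585.

0.2906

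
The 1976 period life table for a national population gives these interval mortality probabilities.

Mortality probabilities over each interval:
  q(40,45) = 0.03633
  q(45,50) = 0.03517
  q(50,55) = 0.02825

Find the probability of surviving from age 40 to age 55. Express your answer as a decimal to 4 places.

The overall survival probability is (1 − 0.03633) × (1 − 0.03517) × (1 − 0.02825).
= 0.96367 × 0.96483 × 0.97175 = 0.903512.

0.9035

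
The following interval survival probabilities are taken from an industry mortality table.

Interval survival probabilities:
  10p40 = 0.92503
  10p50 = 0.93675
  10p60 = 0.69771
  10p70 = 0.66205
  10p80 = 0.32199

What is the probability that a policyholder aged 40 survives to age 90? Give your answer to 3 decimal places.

50p40 = 0.92503 × 0.93675 × 0.69771 × 0.66205 × 0.32199.
= 0.128881.

0.129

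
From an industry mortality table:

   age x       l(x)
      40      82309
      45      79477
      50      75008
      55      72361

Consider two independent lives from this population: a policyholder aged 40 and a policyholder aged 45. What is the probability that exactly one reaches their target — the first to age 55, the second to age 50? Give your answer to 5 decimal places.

p₁ = l(55)/l(40) = 72361/82309 = 0.879138; p₂ = l(50)/l(45) = 75008/79477 = 0.943770.
P(exactly one) = p₁(1−p₂) + (1−p₁)p₂ = 0.049434 + 0.114066 = 0.163500.

0.16350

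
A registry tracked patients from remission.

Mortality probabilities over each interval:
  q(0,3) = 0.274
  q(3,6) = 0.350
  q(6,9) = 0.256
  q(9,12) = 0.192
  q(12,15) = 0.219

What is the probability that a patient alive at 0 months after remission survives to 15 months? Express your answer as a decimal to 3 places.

0.222

P(survive 0→15) = (1 − 0.274) × (1 − 0.350) × (1 − 0.256) × (1 − 0.192) × (1 − 0.219).
= 0.726 × 0.650 × 0.744 × 0.808 × 0.781 = 0.221557.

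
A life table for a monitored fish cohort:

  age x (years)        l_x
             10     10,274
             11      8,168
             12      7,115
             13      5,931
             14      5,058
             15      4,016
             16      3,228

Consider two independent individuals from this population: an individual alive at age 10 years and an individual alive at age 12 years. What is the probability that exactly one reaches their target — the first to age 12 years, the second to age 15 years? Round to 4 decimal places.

p₁ = l_12/l_10 = 7,115/10,274 = 0.692525; p₂ = l_15/l_12 = 4,016/7,115 = 0.564441.
P(exactly one) = p₁(1−p₂) + (1−p₁)p₂ = 0.301635 + 0.173551 = 0.475187.

0.4752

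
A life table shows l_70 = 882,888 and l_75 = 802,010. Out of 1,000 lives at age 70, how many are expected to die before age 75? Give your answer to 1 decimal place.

The relevant probability is 1 − 802,010/882,888 = 0.091606.
Expected number = 1,000 × 0.091606 = 91.6.

91.6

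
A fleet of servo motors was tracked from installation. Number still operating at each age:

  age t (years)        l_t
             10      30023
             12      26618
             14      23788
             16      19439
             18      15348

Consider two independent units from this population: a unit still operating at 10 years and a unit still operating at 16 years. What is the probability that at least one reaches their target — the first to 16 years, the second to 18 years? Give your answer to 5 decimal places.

p₁ = l_16/l_10 = 19439/30023 = 0.647470; p₂ = l_18/l_16 = 15348/19439 = 0.789547.
P(at least one) = 1 − (1−p₁)(1−p₂) = 1 − 0.352530 × 0.210453 = 0.925809.

0.92581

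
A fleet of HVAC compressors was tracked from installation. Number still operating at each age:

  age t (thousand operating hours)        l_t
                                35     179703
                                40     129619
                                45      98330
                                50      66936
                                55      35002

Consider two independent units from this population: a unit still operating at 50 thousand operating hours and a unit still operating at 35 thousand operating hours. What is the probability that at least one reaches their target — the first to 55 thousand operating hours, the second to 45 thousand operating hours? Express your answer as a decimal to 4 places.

p₁ = l_55/l_50 = 35002/66936 = 0.522917; p₂ = l_45/l_35 = 98330/179703 = 0.547181.
P(at least one) = 1 − (1−p₁)(1−p₂) = 1 − 0.477083 × 0.452819 = 0.783968.

0.7840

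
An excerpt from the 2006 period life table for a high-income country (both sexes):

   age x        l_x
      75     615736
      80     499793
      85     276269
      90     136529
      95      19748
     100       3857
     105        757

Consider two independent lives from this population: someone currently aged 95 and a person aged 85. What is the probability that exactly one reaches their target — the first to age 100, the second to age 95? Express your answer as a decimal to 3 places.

0.239

p₁ = l_100/l_95 = 3857/19748 = 0.195311; p₂ = l_95/l_85 = 19748/276269 = 0.071481.
P(exactly one) = p₁(1−p₂) + (1−p₁)p₂ = 0.181350 + 0.057520 = 0.238870.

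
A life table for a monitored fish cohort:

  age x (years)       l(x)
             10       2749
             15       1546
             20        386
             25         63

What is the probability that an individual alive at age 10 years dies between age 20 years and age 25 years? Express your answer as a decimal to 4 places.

This is the probability of reaching 20 but not 25, conditional on being alive at 10: (l(20) − l(25)) / l(10).
= (386 − 63) / 2749 = 323 / 2749 = 0.117497.

0.1175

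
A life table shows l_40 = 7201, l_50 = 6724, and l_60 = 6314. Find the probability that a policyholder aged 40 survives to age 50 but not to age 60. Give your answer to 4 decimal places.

We want 10|10q40 = (l_50 − l_60)/l_40.
This is the probability of reaching 50 but not 60, conditional on being alive at 40: (l_50 − l_60) / l_40.
= (6724 − 6314) / 7201 = 410 / 7201 = 0.056937.

0.0569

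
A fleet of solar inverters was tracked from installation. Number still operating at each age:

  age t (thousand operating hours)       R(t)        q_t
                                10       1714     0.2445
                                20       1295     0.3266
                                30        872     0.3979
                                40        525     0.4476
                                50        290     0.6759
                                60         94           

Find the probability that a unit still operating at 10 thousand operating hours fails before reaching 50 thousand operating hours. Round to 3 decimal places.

0.831

P(fail before 50 | operational at 10) = 1 − R(50)/R(10) = 1 − 290/1714 = (1424)/1714 = 0.830805.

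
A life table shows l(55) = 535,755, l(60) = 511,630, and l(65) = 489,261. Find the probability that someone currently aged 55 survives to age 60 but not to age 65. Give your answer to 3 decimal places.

This is the probability of reaching 60 but not 65, conditional on being alive at 55: (l(60) − l(65)) / l(55).
= (511,630 − 489,261) / 535,755 = 22,369 / 535,755 = 0.041752.

0.042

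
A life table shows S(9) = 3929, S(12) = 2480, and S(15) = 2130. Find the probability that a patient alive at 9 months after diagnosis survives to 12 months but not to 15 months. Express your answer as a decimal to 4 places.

0.0891

This is the probability of reaching 12 but not 15, conditional on being alive at 9: (S(12) − S(15)) / S(9).
= (2480 − 2130) / 3929 = 350 / 3929 = 0.089081.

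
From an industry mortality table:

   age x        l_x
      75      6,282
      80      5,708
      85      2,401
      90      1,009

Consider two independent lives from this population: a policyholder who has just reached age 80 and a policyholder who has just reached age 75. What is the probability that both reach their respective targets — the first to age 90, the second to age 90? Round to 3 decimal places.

p₁ = l_90/l_80 = 1,009/5,708 = 0.176769; p₂ = l_90/l_75 = 1,009/6,282 = 0.160618.
P(both) = p₁ × p₂ = 0.176769 × 0.160618 = 0.028392.

0.028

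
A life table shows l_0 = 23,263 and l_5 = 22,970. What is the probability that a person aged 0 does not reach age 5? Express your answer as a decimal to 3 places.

0.013

P(die before 5 | alive at 0) = 1 − l_5/l_0 = 1 − 22,970/23,263 = (293)/23,263 = 0.012595.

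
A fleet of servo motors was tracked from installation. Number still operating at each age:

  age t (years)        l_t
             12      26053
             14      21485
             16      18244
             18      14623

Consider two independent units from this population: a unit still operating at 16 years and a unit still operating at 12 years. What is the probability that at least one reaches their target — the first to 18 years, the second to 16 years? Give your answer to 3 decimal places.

0.941

p₁ = l_18/l_16 = 14623/18244 = 0.801524; p₂ = l_16/l_12 = 18244/26053 = 0.700265.
P(at least one) = 1 − (1−p₁)(1−p₂) = 1 − 0.198476 × 0.299735 = 0.940510.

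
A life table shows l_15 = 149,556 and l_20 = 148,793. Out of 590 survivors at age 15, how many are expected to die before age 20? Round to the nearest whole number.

The relevant probability is 1 − 148,793/149,556 = 0.005102.
Expected number = 590 × 0.005102 = 3.

3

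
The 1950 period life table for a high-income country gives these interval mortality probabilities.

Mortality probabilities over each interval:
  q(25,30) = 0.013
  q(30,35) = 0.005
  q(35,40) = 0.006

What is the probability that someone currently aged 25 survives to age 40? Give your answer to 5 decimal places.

The overall survival probability is (1 − 0.013) × (1 − 0.005) × (1 − 0.006).
= 0.987 × 0.995 × 0.994 = 0.976173.

0.97617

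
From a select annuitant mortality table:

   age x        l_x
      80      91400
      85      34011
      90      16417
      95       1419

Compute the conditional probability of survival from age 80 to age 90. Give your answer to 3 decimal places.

We want 10p80 = l_90/l_80.
The conditional survival probability is l_90/l_80 = 16417/91400 = 0.179617.

0.180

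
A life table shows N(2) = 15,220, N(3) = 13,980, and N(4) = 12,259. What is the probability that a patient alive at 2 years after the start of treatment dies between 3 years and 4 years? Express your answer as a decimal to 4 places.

This is the probability of reaching 3 but not 4, conditional on being alive at 2: (N(3) − N(4)) / N(2).
= (13,980 − 12,259) / 15,220 = 1,721 / 15,220 = 0.113075.

0.1131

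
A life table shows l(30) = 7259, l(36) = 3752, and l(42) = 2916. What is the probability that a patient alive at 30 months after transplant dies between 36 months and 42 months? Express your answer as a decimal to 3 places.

0.115

This is the probability of reaching 36 but not 42, conditional on being alive at 30: (l(36) − l(42)) / l(30).
= (3752 − 2916) / 7259 = 836 / 7259 = 0.115167.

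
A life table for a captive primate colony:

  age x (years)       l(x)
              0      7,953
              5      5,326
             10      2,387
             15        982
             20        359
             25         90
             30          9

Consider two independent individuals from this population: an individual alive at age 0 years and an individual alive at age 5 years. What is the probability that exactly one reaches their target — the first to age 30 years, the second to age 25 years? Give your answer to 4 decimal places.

0.0180

p₁ = l(30)/l(0) = 9/7,953 = 0.001132; p₂ = l(25)/l(5) = 90/5,326 = 0.016898.
P(exactly one) = p₁(1−p₂) + (1−p₁)p₂ = 0.001113 + 0.016879 = 0.017992.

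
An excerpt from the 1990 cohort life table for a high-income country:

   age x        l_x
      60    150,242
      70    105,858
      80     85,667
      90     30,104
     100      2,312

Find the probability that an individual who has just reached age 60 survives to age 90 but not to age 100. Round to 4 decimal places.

0.1850

We want 30|10q60 = (l_90 − l_100)/l_60.
This is the probability of reaching 90 but not 100, conditional on being alive at 60: (l_90 − l_100) / l_60.
= (30,104 − 2,312) / 150,242 = 27,792 / 150,242 = 0.184982.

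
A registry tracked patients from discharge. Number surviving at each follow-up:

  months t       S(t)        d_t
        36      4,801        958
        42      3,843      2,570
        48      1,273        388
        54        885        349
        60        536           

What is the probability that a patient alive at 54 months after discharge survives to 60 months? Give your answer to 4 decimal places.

The conditional survival probability is S(60)/S(54) = 536/885 = 0.605650.

0.6056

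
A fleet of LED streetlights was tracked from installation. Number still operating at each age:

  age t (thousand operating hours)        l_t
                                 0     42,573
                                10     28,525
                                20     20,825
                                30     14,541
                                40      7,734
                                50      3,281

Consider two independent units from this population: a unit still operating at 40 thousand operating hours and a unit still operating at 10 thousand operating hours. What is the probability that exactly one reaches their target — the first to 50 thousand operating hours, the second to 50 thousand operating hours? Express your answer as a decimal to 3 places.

p₁ = l_50/l_40 = 3,281/7,734 = 0.424231; p₂ = l_50/l_10 = 3,281/28,525 = 0.115022.
P(exactly one) = p₁(1−p₂) + (1−p₁)p₂ = 0.375435 + 0.066226 = 0.441661.

0.442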